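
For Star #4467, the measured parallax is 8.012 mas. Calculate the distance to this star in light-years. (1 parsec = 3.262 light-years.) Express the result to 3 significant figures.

p = 8.012 mas = 0.008012 arcsec.
d = 1/p = 1/0.008012 = 124.81 pc.
In light-years: 124.81 × 3.262 = 407.13 ly.

407 light years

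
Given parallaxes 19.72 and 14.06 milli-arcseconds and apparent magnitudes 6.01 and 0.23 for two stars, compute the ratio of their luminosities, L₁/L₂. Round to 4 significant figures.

L₁/L₂ = 0.002478

d₁ = 1/p₁ = 1/0.01972″ = 50.71 pc; d₂ = 1/p₂ = 1/0.01406″ = 71.124 pc.
M₁ = m₁ − 5 log₁₀ d₁ + 5 = 6.01 − 8.5255 + 5 = 2.4845.
M₂ = 0.23 − 9.2601 + 5 = -4.0301.
L₁/L₂ = 10^(0.4(M₂ − M₁)) = 10^(0.4 × (-6.5146)) = 10^(-2.60584) = 0.0024783.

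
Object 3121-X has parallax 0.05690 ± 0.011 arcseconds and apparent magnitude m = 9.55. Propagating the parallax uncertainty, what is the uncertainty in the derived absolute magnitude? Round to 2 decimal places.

M = m − 5 log₁₀ d + 5 = m + 5 log₁₀ p + 5, so ∂M/∂p = 5/(p ln 10).
σ_M = (5/ln 10) · (σ_p/p) = 2.1715 × 0.011/0.05690 = 2.1715 × 0.19332 = 0.41979.

σ_M = 0.42 mag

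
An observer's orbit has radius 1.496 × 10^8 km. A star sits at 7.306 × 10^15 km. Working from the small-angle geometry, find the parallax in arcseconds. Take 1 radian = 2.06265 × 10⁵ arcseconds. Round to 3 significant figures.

θ ≈ B/d = (1.496 × 10^8) / (7.306 × 10^15) = 2.0476 × 10^-8 rad.
In arcseconds: 2.0476 × 10^-8 × 206265 = 0.0042235″.

0.00422 arcsec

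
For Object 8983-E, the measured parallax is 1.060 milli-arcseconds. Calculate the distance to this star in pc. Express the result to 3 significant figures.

p = 1.060 milli-arcseconds = 0.001060 arcsec.
d = 1/p = 1/0.001060 = 943.4 pc.

943 pc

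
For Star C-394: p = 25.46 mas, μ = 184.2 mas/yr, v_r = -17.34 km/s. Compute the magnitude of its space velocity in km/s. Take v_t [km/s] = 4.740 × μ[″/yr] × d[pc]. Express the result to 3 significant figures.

d = 1/p = 1/0.02546″ = 39.277 pc.
μ = 184.2 mas/yr = 0.1842 ″/yr.
v_t = 4.740 μ d = 4.740 × 0.1842 × 39.277 = 34.293 km/s.
v = √(v_r² + v_t²) = √((-17.34)² + 34.293²) = √1476.69 = 38.428 km/s.

38.4 km/s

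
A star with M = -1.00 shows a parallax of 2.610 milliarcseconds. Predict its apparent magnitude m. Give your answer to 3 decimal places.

d = 1/p = 1/0.002610″ = 383.14 pc.
m − M = 5 log₁₀ d − 5 = 5 log₁₀(383.14) − 5 = 12.9168 − 5 = 7.9168.
m = M + (m − M) = -1.00 + 7.9168 = 6.917.

m = 6.917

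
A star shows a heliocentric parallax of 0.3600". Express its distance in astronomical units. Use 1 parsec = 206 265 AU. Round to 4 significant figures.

d = 1/p = 1/0.3600 = 2.7778 pc.
In AU: 2.7778 × 206265 = 5.7296 × 10^5 AU.

573000 AU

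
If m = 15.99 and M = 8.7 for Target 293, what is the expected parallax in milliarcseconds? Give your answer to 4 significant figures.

m − M = 15.99 − 8.7 = 7.29.
d = 10^((m−M)/5 + 1) = 10^2.458 = 287.08 pc.
p = 1/d = 1/287.08 = 0.0034833 arcsec = 3.4833 mas.

3.483 mas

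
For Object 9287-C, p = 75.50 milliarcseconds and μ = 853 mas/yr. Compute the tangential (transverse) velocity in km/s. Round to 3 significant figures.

d = 1/p = 1/0.07550″ = 13.245 pc.
μ = 853 mas/yr = 0.853 ″/yr.
v_t = 4.74 × μ × d = 4.74 × 0.853 × 13.245 = 53.552 km/s.

53.6 km/s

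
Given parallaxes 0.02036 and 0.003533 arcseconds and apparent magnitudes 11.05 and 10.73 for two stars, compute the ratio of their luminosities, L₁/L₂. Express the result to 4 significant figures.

L₁/L₂ = 0.02242

d₁ = 1/p₁ = 1/0.02036″ = 49.116 pc; d₂ = 1/p₂ = 1/0.003533″ = 283.05 pc.
M₁ = m₁ − 5 log₁₀ d₁ + 5 = 11.05 − 8.4561 + 5 = 7.5939.
M₂ = 10.73 − 12.2593 + 5 = 3.4707.
L₁/L₂ = 10^(0.4(M₂ − M₁)) = 10^(0.4 × (-4.1232)) = 10^(-1.64928) = 0.022424.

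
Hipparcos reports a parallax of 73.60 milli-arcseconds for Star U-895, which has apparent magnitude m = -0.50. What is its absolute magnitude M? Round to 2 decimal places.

M = -1.17

d = 1/p = 1/0.07360″ = 13.587 pc.
m − M = 5 log₁₀(13.587) − 5 = 5.6656 − 5 = 0.6656.
M = m − (m − M) = -0.50 − 0.6656 = -1.17.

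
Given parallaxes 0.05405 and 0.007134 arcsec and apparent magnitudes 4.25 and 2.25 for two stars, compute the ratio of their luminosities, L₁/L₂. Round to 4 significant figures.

L₁/L₂ = 0.002761

d₁ = 1/p₁ = 1/0.05405″ = 18.501 pc; d₂ = 1/p₂ = 1/0.007134″ = 140.17 pc.
M₁ = m₁ − 5 log₁₀ d₁ + 5 = 4.25 − 6.3360 + 5 = 2.9140.
M₂ = 2.25 − 10.7333 + 5 = -3.4833.
L₁/L₂ = 10^(0.4(M₂ − M₁)) = 10^(0.4 × (-6.3973)) = 10^(-2.55892) = 0.0027611.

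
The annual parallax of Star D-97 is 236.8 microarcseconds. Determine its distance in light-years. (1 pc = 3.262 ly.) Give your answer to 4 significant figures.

13780 light years

p = 236.8 microarcseconds = 0.0002368 arcsec.
d = 1/p = 1/0.0002368 = 4223 pc.
In light-years: 4223 × 3.262 = 13775 ly.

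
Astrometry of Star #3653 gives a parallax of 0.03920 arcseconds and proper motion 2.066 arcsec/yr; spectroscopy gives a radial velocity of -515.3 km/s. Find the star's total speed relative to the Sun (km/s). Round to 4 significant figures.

d = 1/p = 1/0.03920″ = 25.51 pc.
v_t = 4.740 μ d = 4.740 × 2.066 × 25.51 = 249.82 km/s.
v = √(v_r² + v_t²) = √((-515.3)² + 249.82²) = √327944 = 572.66 km/s.

572.7 km/s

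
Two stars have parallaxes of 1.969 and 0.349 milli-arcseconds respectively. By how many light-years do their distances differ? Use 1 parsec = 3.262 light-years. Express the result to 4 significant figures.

d_A = 1/0.001969″ = 507.87 pc; d_B = 1/0.0003490″ = 2865.3 pc.
|d_B − d_A| = |2865.3 − 507.87| = 2357.4 pc = 2357.4 × 3.262 ly = 7689.8 ly.

7690 ly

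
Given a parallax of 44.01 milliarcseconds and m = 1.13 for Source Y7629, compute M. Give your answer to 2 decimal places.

d = 1/p = 1/0.04401″ = 22.722 pc.
m − M = 5 log₁₀(22.722) − 5 = 6.7822 − 5 = 1.7822.
M = m − (m − M) = 1.13 − 1.7822 = -0.65.

M = -0.65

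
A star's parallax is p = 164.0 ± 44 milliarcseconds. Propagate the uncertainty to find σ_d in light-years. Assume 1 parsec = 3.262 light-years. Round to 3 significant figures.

5.34 ly

d = 1/p, so σ_d = σ_p / p².
σ_d = 0.0440 / (0.1640)² = 0.0440 / 0.026896 = 1.6359 pc = 1.6359 × 3.262 ly = 5.3363 ly.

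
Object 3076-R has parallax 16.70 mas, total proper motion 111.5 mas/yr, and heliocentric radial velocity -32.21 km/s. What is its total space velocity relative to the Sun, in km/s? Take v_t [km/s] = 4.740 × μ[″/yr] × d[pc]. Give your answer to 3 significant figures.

d = 1/p = 1/0.01670″ = 59.88 pc.
μ = 111.5 mas/yr = 0.1115 ″/yr.
v_t = 4.740 μ d = 4.740 × 0.1115 × 59.88 = 31.647 km/s.
v = √(v_r² + v_t²) = √((-32.21)² + 31.647²) = √2039.02 = 45.156 km/s.

45.2 km/s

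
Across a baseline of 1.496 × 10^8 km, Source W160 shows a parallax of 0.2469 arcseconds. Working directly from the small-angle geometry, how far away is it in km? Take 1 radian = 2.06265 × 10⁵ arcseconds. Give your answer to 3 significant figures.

θ = 0.2469″ = 0.2469/206265 = 1.1970 × 10^-6 rad.
d = B/θ = (1.496 × 10^8) / (1.1970 × 10^-6) = 1.2498 × 10^14 km.

1.25 × 10^14 km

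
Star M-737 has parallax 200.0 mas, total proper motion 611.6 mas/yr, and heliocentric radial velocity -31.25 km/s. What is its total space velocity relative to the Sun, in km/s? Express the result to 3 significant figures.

d = 1/p = 1/0.2000″ = 5 pc.
μ = 611.6 mas/yr = 0.6116 ″/yr.
v_t = 4.740 μ d = 4.740 × 0.6116 × 5 = 14.495 km/s.
v = √(v_r² + v_t²) = √((-31.25)² + 14.495²) = √1186.67 = 34.448 km/s.

34.4 km/s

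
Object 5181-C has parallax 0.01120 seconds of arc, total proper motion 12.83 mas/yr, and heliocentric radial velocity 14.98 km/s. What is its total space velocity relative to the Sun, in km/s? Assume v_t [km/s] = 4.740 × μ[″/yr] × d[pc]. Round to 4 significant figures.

d = 1/p = 1/0.01120″ = 89.286 pc.
μ = 12.83 mas/yr = 0.01283 ″/yr.
v_t = 4.740 μ d = 4.740 × 0.01283 × 89.286 = 5.4299 km/s.
v = √(v_r² + v_t²) = √(14.98² + 5.4299²) = √253.884 = 15.934 km/s.

15.93 km/s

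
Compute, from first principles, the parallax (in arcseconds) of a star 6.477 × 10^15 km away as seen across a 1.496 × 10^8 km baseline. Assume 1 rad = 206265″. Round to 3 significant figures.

θ ≈ B/d = (1.496 × 10^8) / (6.477 × 10^15) = 2.3097 × 10^-8 rad.
In arcseconds: 2.3097 × 10^-8 × 206265 = 0.0047641″.

0.00476 arcsec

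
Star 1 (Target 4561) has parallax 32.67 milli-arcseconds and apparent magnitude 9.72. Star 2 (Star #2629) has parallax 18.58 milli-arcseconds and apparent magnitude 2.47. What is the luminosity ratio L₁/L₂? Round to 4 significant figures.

d₁ = 1/p₁ = 1/0.03267″ = 30.609 pc; d₂ = 1/p₂ = 1/0.01858″ = 53.821 pc.
M₁ = m₁ − 5 log₁₀ d₁ + 5 = 9.72 − 7.4292 + 5 = 7.2908.
M₂ = 2.47 − 8.6548 + 5 = -1.1848.
L₁/L₂ = 10^(0.4(M₂ − M₁)) = 10^(0.4 × (-8.4756)) = 10^(-3.39024) = 0.00040716.

L₁/L₂ = 0.0004072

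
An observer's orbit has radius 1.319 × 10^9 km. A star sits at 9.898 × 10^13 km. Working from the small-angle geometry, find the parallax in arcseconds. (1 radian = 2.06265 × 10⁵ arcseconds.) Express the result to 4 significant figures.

2.749 arcsec

θ ≈ B/d = (1.319 × 10^9) / (9.898 × 10^13) = 1.3326 × 10^-5 rad.
In arcseconds: 1.3326 × 10^-5 × 206265 = 2.7487″.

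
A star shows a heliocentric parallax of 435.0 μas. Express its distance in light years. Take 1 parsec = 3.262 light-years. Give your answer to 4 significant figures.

7499 light years

p = 435.0 μas = 0.0004350 arcsec.
d = 1/p = 1/0.0004350 = 2298.9 pc.
In light-years: 2298.9 × 3.262 = 7499 ly.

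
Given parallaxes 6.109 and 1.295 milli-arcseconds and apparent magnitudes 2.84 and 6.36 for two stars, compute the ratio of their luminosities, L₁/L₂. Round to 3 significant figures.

d₁ = 1/p₁ = 1/0.006109″ = 163.69 pc; d₂ = 1/p₂ = 1/0.001295″ = 772.2 pc.
M₁ = m₁ − 5 log₁₀ d₁ + 5 = 2.84 − 11.0701 + 5 = -3.2301.
M₂ = 6.36 − 14.4386 + 5 = -3.0786.
L₁/L₂ = 10^(0.4(M₂ − M₁)) = 10^(0.4 × 0.1515) = 10^0.06060 = 1.1497.

L₁/L₂ = 1.15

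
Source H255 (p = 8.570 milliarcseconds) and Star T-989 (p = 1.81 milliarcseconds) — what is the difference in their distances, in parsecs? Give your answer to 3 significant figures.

d_A = 1/0.008570″ = 116.69 pc; d_B = 1/0.001810″ = 552.49 pc.
|d_B − d_A| = |552.49 − 116.69| = 435.8 pc.

436 pc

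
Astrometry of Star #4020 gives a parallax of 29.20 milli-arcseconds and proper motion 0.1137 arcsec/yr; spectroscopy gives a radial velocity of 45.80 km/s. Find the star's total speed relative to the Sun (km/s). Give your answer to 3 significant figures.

d = 1/p = 1/0.02920″ = 34.247 pc.
v_t = 4.740 μ d = 4.740 × 0.1137 × 34.247 = 18.457 km/s.
v = √(v_r² + v_t²) = √(45.80² + 18.457²) = √2438.3 = 49.379 km/s.

49.4 km/s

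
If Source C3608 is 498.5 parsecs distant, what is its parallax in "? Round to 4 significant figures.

p = 1/d = 1/498.5 = 0.002006 arcsec.

0.002006 "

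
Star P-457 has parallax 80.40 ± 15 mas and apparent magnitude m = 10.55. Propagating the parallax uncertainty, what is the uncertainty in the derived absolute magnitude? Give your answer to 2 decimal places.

σ_M = 0.41 mag

M = m − 5 log₁₀ d + 5 = m + 5 log₁₀ p + 5, so ∂M/∂p = 5/(p ln 10).
σ_M = (5/ln 10) · (σ_p/p) = 2.1715 × 15/80.40 = 2.1715 × 0.18657 = 0.40514.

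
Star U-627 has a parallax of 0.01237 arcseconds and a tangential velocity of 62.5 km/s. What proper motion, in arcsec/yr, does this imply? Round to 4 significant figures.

d = 1/p = 1/0.01237″ = 80.841 pc.
μ = v_t / (4.74 d) = 62.5 / (4.74 × 80.841) = 62.5 / 383.19 = 0.1631 ″/yr.

0.1631 arcsec/yr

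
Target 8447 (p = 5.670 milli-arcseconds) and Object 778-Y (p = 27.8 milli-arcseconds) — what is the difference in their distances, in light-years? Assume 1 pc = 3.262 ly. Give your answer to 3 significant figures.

458 ly

d_A = 1/0.005670″ = 176.37 pc; d_B = 1/0.02780″ = 35.971 pc.
|d_B − d_A| = |35.971 − 176.37| = 140.4 pc = 140.4 × 3.262 ly = 457.98 ly.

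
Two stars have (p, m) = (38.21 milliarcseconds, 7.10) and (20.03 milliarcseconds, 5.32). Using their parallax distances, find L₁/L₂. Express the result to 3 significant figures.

L₁/L₂ = 0.0533

d₁ = 1/p₁ = 1/0.03821″ = 26.171 pc; d₂ = 1/p₂ = 1/0.02003″ = 49.925 pc.
M₁ = m₁ − 5 log₁₀ d₁ + 5 = 7.10 − 7.0891 + 5 = 5.0109.
M₂ = 5.32 − 8.4916 + 5 = 1.8284.
L₁/L₂ = 10^(0.4(M₂ − M₁)) = 10^(0.4 × (-3.1825)) = 10^(-1.27300) = 0.053333.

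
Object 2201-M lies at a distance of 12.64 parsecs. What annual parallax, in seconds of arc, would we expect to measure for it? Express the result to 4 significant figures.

p = 1/d = 1/12.64 = 0.079114 arcsec.

0.07911 arcsec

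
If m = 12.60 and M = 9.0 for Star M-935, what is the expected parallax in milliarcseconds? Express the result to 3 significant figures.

19.1 mas

m − M = 12.60 − 9.0 = 3.60.
d = 10^((m−M)/5 + 1) = 10^1.720 = 52.481 pc.
p = 1/d = 1/52.481 = 0.019055 arcsec = 19.055 mas.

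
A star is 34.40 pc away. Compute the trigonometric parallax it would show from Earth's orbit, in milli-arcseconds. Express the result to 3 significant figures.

p = 1/d = 1/34.4 = 0.02907 arcsec.
= 0.02907 × 1000 = 29.07 mas.

29.1 mas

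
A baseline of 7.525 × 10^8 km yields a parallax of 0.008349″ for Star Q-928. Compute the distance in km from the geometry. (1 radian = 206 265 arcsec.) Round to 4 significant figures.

1.859 × 10^16 km

θ = 0.008349″ = 0.008349/206265 = 4.0477 × 10^-8 rad.
d = B/θ = (7.525 × 10^8) / (4.0477 × 10^-8) = 1.8591 × 10^16 km.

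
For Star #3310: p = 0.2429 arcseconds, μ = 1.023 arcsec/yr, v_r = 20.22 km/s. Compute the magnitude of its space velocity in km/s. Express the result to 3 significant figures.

28.4 km/s

d = 1/p = 1/0.2429″ = 4.1169 pc.
v_t = 4.740 μ d = 4.740 × 1.023 × 4.1169 = 19.963 km/s.
v = √(v_r² + v_t²) = √(20.22² + 19.963²) = √807.37 = 28.414 km/s.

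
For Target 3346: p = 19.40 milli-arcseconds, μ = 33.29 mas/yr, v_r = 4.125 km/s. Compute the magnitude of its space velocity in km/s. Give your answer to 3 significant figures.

9.12 km/s

d = 1/p = 1/0.01940″ = 51.546 pc.
μ = 33.29 mas/yr = 0.03329 ″/yr.
v_t = 4.740 μ d = 4.740 × 0.03329 × 51.546 = 8.1337 km/s.
v = √(v_r² + v_t²) = √(4.125² + 8.1337²) = √83.1727 = 9.1199 km/s.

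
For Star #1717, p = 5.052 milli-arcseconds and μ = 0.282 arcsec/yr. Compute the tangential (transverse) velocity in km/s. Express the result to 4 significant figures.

d = 1/p = 1/0.005052″ = 197.94 pc.
v_t = 4.74 × μ × d = 4.74 × 0.282 × 197.94 = 264.58 km/s.

264.6 km/s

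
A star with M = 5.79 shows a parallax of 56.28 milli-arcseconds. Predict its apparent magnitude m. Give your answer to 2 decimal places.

m = 7.04

d = 1/p = 1/0.05628″ = 17.768 pc.
m − M = 5 log₁₀ d − 5 = 5 log₁₀(17.768) − 5 = 6.2482 − 5 = 1.2482.
m = M + (m − M) = 5.79 + 1.2482 = 7.04.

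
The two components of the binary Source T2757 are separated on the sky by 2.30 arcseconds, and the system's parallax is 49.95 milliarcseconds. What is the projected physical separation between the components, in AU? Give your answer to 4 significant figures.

46.05 AU

d = 1/p = 1/0.04995″ = 20.02 pc.
At distance d (pc), an angle of θ arcsec spans θ·d AU: s = 2.30 × 20.02 = 46.046 AU.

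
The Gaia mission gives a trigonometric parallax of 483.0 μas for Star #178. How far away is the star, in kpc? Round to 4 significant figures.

2.070 kpc

p = 483.0 μas = 0.0004830 arcsec.
d = 1/p = 1/0.0004830 = 2070.4 pc.
= 2.0704 kpc.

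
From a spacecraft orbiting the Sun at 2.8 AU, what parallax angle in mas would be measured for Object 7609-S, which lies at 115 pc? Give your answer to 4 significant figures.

p (arcsec) = B (AU) / d (pc).
p = 2.8 / 115 = 0.024348 arcsec = 24.348 mas.

24.35 mas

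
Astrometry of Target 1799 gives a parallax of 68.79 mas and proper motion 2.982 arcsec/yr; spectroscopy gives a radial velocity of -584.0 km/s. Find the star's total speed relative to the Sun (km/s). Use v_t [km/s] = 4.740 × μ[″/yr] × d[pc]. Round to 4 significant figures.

d = 1/p = 1/0.06879″ = 14.537 pc.
v_t = 4.740 μ d = 4.740 × 2.982 × 14.537 = 205.48 km/s.
v = √(v_r² + v_t²) = √((-584.0)² + 205.48²) = √383278 = 619.09 km/s.

619.1 km/s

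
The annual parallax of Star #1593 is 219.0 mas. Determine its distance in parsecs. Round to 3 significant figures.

p = 219.0 mas = 0.2190 arcsec.
d = 1/p = 1/0.2190 = 4.5662 pc.

4.57 pc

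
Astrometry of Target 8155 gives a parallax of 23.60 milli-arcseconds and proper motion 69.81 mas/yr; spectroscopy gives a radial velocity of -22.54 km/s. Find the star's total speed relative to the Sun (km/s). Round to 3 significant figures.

26.5 km/s

d = 1/p = 1/0.02360″ = 42.373 pc.
μ = 69.81 mas/yr = 0.06981 ″/yr.
v_t = 4.740 μ d = 4.740 × 0.06981 × 42.373 = 14.021 km/s.
v = √(v_r² + v_t²) = √((-22.54)² + 14.021²) = √704.64 = 26.545 km/s.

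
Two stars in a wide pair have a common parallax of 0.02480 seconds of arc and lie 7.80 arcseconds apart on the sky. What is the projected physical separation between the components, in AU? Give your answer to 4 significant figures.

d = 1/p = 1/0.02480″ = 40.323 pc.
At distance d (pc), an angle of θ arcsec spans θ·d AU: s = 7.80 × 40.323 = 314.52 AU.

314.5 AU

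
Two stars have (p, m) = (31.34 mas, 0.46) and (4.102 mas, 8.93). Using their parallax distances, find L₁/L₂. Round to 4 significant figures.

d₁ = 1/p₁ = 1/0.03134″ = 31.908 pc; d₂ = 1/p₂ = 1/0.004102″ = 243.78 pc.
M₁ = m₁ − 5 log₁₀ d₁ + 5 = 0.46 − 7.5195 + 5 = -2.0595.
M₂ = 8.93 − 11.9350 + 5 = 1.9950.
L₁/L₂ = 10^(0.4(M₂ − M₁)) = 10^(0.4 × 4.0545) = 10^1.62180 = 41.86.

L₁/L₂ = 41.86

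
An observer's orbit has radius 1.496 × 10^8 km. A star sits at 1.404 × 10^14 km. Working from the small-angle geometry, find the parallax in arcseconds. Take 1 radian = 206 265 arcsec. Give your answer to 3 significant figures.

θ ≈ B/d = (1.496 × 10^8) / (1.404 × 10^14) = 1.0655 × 10^-6 rad.
In arcseconds: 1.0655 × 10^-6 × 206265 = 0.21978″.

0.220 arcsec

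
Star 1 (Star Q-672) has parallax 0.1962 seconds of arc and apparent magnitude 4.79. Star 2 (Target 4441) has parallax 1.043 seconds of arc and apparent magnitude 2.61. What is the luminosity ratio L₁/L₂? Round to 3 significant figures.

L₁/L₂ = 3.79

d₁ = 1/p₁ = 1/0.1962″ = 5.0968 pc; d₂ = 1/p₂ = 1/1.043″ = 0.95877 pc.
M₁ = m₁ − 5 log₁₀ d₁ + 5 = 4.79 − 3.5365 + 5 = 6.2535.
M₂ = 2.61 − (-0.0914) + 5 = 7.7014.
L₁/L₂ = 10^(0.4(M₂ − M₁)) = 10^(0.4 × 1.4479) = 10^0.57916 = 3.7945.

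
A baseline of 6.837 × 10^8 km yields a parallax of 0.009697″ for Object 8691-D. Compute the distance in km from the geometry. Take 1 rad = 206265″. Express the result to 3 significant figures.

1.45 × 10^16 km

θ = 0.009697″ = 0.009697/206265 = 4.7012 × 10^-8 rad.
d = B/θ = (6.837 × 10^8) / (4.7012 × 10^-8) = 1.4543 × 10^16 km.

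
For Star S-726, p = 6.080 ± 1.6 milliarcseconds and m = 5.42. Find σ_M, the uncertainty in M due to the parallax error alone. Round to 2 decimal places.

σ_M = 0.57 mag

M = m − 5 log₁₀ d + 5 = m + 5 log₁₀ p + 5, so ∂M/∂p = 5/(p ln 10).
σ_M = (5/ln 10) · (σ_p/p) = 2.1715 × 1.6/6.080 = 2.1715 × 0.26316 = 0.57145.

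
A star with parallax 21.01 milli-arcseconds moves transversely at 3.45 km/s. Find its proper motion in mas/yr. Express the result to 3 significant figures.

d = 1/p = 1/0.02101″ = 47.596 pc.
μ = v_t / (4.74 d) = 3.45 / (4.74 × 47.596) = 3.45 / 225.61 = 0.015292 ″/yr = 15.292 mas/yr.

15.3 mas/yr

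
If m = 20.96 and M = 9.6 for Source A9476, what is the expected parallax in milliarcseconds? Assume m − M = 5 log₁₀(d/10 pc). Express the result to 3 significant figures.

m − M = 20.96 − 9.6 = 11.36.
d = 10^((m−M)/5 + 1) = 10^3.272 = 1870.7 pc.
p = 1/d = 1/1870.7 = 0.00053456 arcsec = 0.53456 mas.

0.535 mas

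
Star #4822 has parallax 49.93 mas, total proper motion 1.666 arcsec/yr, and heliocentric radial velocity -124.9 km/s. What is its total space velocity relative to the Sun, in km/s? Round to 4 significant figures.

201.5 km/s

d = 1/p = 1/0.04993″ = 20.028 pc.
v_t = 4.740 μ d = 4.740 × 1.666 × 20.028 = 158.16 km/s.
v = √(v_r² + v_t²) = √((-124.9)² + 158.16²) = √40614.6 = 201.53 km/s.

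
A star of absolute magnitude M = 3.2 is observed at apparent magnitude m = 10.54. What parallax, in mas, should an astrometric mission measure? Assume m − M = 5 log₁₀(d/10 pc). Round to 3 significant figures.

3.40 mas

m − M = 10.54 − 3.2 = 7.34.
d = 10^((m−M)/5 + 1) = 10^2.468 = 293.76 pc.
p = 1/d = 1/293.76 = 0.0034041 arcsec = 3.4041 mas.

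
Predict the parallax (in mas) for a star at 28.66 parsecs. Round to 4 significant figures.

p = 1/d = 1/28.66 = 0.034892 arcsec.
= 0.034892 × 1000 = 34.892 mas.

34.89 mas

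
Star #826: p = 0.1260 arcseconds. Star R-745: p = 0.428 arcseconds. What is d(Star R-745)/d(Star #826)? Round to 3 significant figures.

0.294

Since d = 1/p, d_B/d_A = p_A/p_B.
= 0.1260 / 0.428 = 0.29439.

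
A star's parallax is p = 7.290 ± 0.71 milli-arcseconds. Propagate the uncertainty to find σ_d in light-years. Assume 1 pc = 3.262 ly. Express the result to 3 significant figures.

43.6 ly

d = 1/p, so σ_d = σ_p / p².
σ_d = 0.000710 / (0.007290)² = 0.000710 / 0.000053144 = 13.36 pc = 13.36 × 3.262 ly = 43.58 ly.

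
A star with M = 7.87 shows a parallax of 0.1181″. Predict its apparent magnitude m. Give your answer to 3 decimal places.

m = 7.509

d = 1/p = 1/0.1181″ = 8.4674 pc.
m − M = 5 log₁₀ d − 5 = 5 log₁₀(8.4674) − 5 = 4.6388 − 5 = -0.3612.
m = M + (m − M) = 7.87 + (-0.3612) = 7.509.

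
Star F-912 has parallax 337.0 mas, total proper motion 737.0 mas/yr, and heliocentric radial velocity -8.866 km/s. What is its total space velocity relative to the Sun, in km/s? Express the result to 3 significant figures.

13.6 km/s

d = 1/p = 1/0.3370″ = 2.9674 pc.
μ = 737.0 mas/yr = 0.7370 ″/yr.
v_t = 4.740 μ d = 4.740 × 0.7370 × 2.9674 = 10.366 km/s.
v = √(v_r² + v_t²) = √((-8.866)² + 10.366²) = √186.06 = 13.64 km/s.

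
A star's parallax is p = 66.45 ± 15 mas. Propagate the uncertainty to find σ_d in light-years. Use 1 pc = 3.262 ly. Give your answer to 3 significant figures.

d = 1/p, so σ_d = σ_p / p².
σ_d = 0.0150 / (0.06645)² = 0.0150 / 0.0044156 = 3.397 pc = 3.397 × 3.262 ly = 11.081 ly.

11.1 ly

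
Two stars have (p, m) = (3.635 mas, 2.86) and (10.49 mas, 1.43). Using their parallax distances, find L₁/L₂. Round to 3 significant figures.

L₁/L₂ = 2.23

d₁ = 1/p₁ = 1/0.003635″ = 275.1 pc; d₂ = 1/p₂ = 1/0.01049″ = 95.329 pc.
M₁ = m₁ − 5 log₁₀ d₁ + 5 = 2.86 − 12.1975 + 5 = -4.3375.
M₂ = 1.43 − 9.8961 + 5 = -3.4661.
L₁/L₂ = 10^(0.4(M₂ − M₁)) = 10^(0.4 × 0.8714) = 10^0.34856 = 2.2313.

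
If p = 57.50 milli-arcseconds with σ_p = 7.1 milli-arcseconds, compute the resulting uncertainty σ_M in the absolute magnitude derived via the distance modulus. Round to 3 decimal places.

σ_M = 0.268 mag

M = m − 5 log₁₀ d + 5 = m + 5 log₁₀ p + 5, so ∂M/∂p = 5/(p ln 10).
σ_M = (5/ln 10) · (σ_p/p) = 2.1715 × 7.1/57.50 = 2.1715 × 0.12348 = 0.26814.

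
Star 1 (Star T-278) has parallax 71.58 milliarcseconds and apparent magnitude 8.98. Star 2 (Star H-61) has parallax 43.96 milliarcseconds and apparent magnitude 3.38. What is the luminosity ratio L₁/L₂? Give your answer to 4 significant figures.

d₁ = 1/p₁ = 1/0.07158″ = 13.97 pc; d₂ = 1/p₂ = 1/0.04396″ = 22.748 pc.
M₁ = m₁ − 5 log₁₀ d₁ + 5 = 8.98 − 5.7260 + 5 = 8.2540.
M₂ = 3.38 − 6.7847 + 5 = 1.5953.
L₁/L₂ = 10^(0.4(M₂ − M₁)) = 10^(0.4 × (-6.6587)) = 10^(-2.66348) = 0.0021703.

L₁/L₂ = 0.002170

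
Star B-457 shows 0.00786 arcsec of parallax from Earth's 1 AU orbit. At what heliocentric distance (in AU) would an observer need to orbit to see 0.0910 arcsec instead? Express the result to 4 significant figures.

11.58 AU

Parallax scales linearly with baseline: p ∝ B, so B = p_target / p_Earth × 1 AU.
B = 0.0910 / 0.00786 = 11.578 AU.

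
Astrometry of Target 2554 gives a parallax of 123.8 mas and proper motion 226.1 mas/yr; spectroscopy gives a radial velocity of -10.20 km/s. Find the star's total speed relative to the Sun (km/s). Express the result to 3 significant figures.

d = 1/p = 1/0.1238″ = 8.0775 pc.
μ = 226.1 mas/yr = 0.2261 ″/yr.
v_t = 4.740 μ d = 4.740 × 0.2261 × 8.0775 = 8.6568 km/s.
v = √(v_r² + v_t²) = √((-10.20)² + 8.6568²) = √178.98 = 13.378 km/s.

13.4 km/s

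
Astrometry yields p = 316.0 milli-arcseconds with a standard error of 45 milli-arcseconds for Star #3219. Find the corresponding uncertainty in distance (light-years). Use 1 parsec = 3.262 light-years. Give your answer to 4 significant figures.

d = 1/p, so σ_d = σ_p / p².
σ_d = 0.0450 / (0.3160)² = 0.0450 / 0.099856 = 0.45065 pc = 0.45065 × 3.262 ly = 1.47 ly.

1.470 ly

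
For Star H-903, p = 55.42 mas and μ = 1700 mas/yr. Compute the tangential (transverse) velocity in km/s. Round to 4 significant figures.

d = 1/p = 1/0.05542″ = 18.044 pc.
μ = 1700 mas/yr = 1.70 ″/yr.
v_t = 4.74 × μ × d = 4.74 × 1.70 × 18.044 = 145.4 km/s.

145.4 km/s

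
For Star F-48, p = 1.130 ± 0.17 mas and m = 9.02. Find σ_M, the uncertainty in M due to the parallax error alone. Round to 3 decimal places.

σ_M = 0.327 mag

M = m − 5 log₁₀ d + 5 = m + 5 log₁₀ p + 5, so ∂M/∂p = 5/(p ln 10).
σ_M = (5/ln 10) · (σ_p/p) = 2.1715 × 0.17/1.130 = 2.1715 × 0.15044 = 0.32668.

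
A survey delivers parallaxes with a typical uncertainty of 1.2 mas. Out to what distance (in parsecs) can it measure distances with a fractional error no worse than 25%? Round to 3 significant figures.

208 pc

σ_d/d = σ_p/p, so the condition is σ_p/p ≤ 0.25, i.e. p ≥ σ_p/0.25.
p_min = 1.2/0.25 = 4.8 mas = 0.0048 arcsec.
d_max = 1/p_min = 1/0.0048 = 208.33 pc.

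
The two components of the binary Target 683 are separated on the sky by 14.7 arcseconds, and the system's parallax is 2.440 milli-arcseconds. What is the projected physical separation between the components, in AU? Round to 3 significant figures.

6020 AU

d = 1/p = 1/0.002440″ = 409.84 pc.
At distance d (pc), an angle of θ arcsec spans θ·d AU: s = 14.7 × 409.84 = 6024.6 AU.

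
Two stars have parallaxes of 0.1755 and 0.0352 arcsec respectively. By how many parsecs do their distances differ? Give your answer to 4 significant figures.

22.71 pc

d_A = 1/0.1755″ = 5.698 pc; d_B = 1/0.03520″ = 28.409 pc.
|d_B − d_A| = |28.409 − 5.698| = 22.711 pc.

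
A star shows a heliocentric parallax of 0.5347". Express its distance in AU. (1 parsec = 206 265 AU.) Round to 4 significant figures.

385800 AU

d = 1/p = 1/0.5347 = 1.8702 pc.
In AU: 1.8702 × 206265 = 3.8576 × 10^5 AU.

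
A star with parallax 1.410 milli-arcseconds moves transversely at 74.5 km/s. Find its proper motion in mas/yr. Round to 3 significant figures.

d = 1/p = 1/0.001410″ = 709.22 pc.
μ = v_t / (4.74 d) = 74.5 / (4.74 × 709.22) = 74.5 / 3361.7 = 0.022161 ″/yr = 22.161 mas/yr.

22.2 mas/yr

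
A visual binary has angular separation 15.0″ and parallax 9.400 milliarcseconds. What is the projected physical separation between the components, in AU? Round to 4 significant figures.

1596 AU

d = 1/p = 1/0.009400″ = 106.38 pc.
At distance d (pc), an angle of θ arcsec spans θ·d AU: s = 15.0 × 106.38 = 1595.7 AU.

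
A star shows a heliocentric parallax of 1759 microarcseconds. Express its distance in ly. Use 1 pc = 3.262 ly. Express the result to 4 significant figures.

1854 ly

p = 1759 microarcseconds = 0.001759 arcsec.
d = 1/p = 1/0.001759 = 568.5 pc.
In light-years: 568.5 × 3.262 = 1854.4 ly.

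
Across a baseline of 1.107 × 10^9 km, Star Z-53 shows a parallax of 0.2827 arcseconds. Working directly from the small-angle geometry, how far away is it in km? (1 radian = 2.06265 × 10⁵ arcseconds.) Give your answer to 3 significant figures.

θ = 0.2827″ = 0.2827/206265 = 1.3706 × 10^-6 rad.
d = B/θ = (1.107 × 10^9) / (1.3706 × 10^-6) = 8.0768 × 10^14 km.

8.08 × 10^14 km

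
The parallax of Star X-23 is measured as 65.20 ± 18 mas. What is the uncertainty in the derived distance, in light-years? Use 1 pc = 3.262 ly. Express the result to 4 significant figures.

13.81 ly

d = 1/p, so σ_d = σ_p / p².
σ_d = 0.0180 / (0.06520)² = 0.0180 / 0.004251 = 4.2343 pc = 4.2343 × 3.262 ly = 13.812 ly.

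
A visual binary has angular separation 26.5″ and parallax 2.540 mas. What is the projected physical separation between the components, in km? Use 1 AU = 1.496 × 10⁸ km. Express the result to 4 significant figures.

d = 1/p = 1/0.002540″ = 393.7 pc.
At distance d (pc), an angle of θ arcsec spans θ·d AU: s = 26.5 × 393.7 = 10433 AU.
= 10433 × 1.496 × 10⁸ km = 1.5608 × 10^12 km.

1.561 × 10^12 km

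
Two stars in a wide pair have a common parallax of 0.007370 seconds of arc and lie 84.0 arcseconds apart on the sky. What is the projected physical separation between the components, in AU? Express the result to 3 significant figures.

d = 1/p = 1/0.007370″ = 135.69 pc.
At distance d (pc), an angle of θ arcsec spans θ·d AU: s = 84.0 × 135.69 = 11398 AU.

11400 AU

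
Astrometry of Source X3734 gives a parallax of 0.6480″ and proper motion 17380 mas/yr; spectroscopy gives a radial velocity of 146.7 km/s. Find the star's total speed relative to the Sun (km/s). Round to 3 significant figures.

194 km/s

d = 1/p = 1/0.6480″ = 1.5432 pc.
μ = 17380 mas/yr = 17.38 ″/yr.
v_t = 4.740 μ d = 4.740 × 17.38 × 1.5432 = 127.13 km/s.
v = √(v_r² + v_t²) = √(146.7² + 127.13²) = √37682.9 = 194.12 km/s.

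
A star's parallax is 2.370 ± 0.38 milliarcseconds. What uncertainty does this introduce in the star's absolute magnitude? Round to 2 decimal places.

σ_M = 0.35 mag

M = m − 5 log₁₀ d + 5 = m + 5 log₁₀ p + 5, so ∂M/∂p = 5/(p ln 10).
σ_M = (5/ln 10) · (σ_p/p) = 2.1715 × 0.38/2.370 = 2.1715 × 0.16034 = 0.34818.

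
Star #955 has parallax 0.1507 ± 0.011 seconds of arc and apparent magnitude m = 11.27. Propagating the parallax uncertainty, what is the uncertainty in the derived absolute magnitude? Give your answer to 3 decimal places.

M = m − 5 log₁₀ d + 5 = m + 5 log₁₀ p + 5, so ∂M/∂p = 5/(p ln 10).
σ_M = (5/ln 10) · (σ_p/p) = 2.1715 × 0.011/0.1507 = 2.1715 × 0.072993 = 0.1585.

σ_M = 0.159 mag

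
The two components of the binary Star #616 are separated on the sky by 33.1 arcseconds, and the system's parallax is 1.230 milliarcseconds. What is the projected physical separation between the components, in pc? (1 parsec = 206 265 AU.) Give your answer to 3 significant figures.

0.130 pc

d = 1/p = 1/0.001230″ = 813.01 pc.
At distance d (pc), an angle of θ arcsec spans θ·d AU: s = 33.1 × 813.01 = 26911 AU.
= 26911 / 206265 = 0.13047 pc.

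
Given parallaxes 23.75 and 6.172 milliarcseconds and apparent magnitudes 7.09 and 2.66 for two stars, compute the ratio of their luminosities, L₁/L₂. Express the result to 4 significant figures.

d₁ = 1/p₁ = 1/0.02375″ = 42.105 pc; d₂ = 1/p₂ = 1/0.006172″ = 162.02 pc.
M₁ = m₁ − 5 log₁₀ d₁ + 5 = 7.09 − 8.1217 + 5 = 3.9683.
M₂ = 2.66 − 11.0478 + 5 = -3.3878.
L₁/L₂ = 10^(0.4(M₂ − M₁)) = 10^(0.4 × (-7.3561)) = 10^(-2.94244) = 0.0011417.

L₁/L₂ = 0.001142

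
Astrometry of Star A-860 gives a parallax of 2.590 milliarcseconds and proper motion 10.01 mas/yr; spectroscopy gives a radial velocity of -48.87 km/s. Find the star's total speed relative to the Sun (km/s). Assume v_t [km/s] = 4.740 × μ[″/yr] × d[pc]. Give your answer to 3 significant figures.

52.2 km/s

d = 1/p = 1/0.002590″ = 386.1 pc.
μ = 10.01 mas/yr = 0.01001 ″/yr.
v_t = 4.740 μ d = 4.740 × 0.01001 × 386.1 = 18.319 km/s.
v = √(v_r² + v_t²) = √((-48.87)² + 18.319²) = √2723.86 = 52.191 km/s.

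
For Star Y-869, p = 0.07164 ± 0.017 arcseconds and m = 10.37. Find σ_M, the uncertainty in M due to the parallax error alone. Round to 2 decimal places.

σ_M = 0.52 mag

M = m − 5 log₁₀ d + 5 = m + 5 log₁₀ p + 5, so ∂M/∂p = 5/(p ln 10).
σ_M = (5/ln 10) · (σ_p/p) = 2.1715 × 0.017/0.07164 = 2.1715 × 0.2373 = 0.5153.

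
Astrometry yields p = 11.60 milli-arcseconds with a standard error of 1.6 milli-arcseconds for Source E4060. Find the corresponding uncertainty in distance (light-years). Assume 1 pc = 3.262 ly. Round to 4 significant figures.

d = 1/p, so σ_d = σ_p / p².
σ_d = 0.00160 / (0.01160)² = 0.00160 / 0.00013456 = 11.891 pc = 11.891 × 3.262 ly = 38.788 ly.

38.79 ly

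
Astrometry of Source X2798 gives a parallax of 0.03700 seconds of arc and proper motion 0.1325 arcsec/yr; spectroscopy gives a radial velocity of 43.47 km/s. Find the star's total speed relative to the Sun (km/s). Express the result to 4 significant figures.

d = 1/p = 1/0.03700″ = 27.027 pc.
v_t = 4.740 μ d = 4.740 × 0.1325 × 27.027 = 16.974 km/s.
v = √(v_r² + v_t²) = √(43.47² + 16.974²) = √2177.76 = 46.666 km/s.

46.67 km/s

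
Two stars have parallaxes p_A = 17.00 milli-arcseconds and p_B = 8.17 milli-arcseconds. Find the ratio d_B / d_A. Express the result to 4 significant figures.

Since d = 1/p, d_B/d_A = p_A/p_B.
= 17.00 / 8.17 = 2.0808.

2.081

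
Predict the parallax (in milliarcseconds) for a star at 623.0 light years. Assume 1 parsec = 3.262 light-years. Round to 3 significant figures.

5.24 mas

d = 623.0 ly ÷ 3.262 = 190.99 pc.
p = 1/d = 1/190.99 = 0.0052359 arcsec.
= 0.0052359 × 1000 = 5.2359 mas.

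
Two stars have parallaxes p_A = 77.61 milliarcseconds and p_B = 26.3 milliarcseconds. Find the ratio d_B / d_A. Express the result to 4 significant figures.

Since d = 1/p, d_B/d_A = p_A/p_B.
= 77.61 / 26.3 = 2.951.

2.951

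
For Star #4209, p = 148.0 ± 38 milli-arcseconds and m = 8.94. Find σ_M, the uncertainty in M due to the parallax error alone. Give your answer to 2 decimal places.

σ_M = 0.56 mag

M = m − 5 log₁₀ d + 5 = m + 5 log₁₀ p + 5, so ∂M/∂p = 5/(p ln 10).
σ_M = (5/ln 10) · (σ_p/p) = 2.1715 × 38/148.0 = 2.1715 × 0.25676 = 0.55755.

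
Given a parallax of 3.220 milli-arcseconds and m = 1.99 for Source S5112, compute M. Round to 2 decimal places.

M = -5.47

d = 1/p = 1/0.003220″ = 310.56 pc.
m − M = 5 log₁₀(310.56) − 5 = 12.4607 − 5 = 7.4607.
M = m − (m − M) = 1.99 − 7.4607 = -5.47.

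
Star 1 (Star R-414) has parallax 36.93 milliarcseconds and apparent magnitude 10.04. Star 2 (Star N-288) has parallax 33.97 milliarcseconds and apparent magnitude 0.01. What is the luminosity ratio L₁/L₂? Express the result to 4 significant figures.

L₁/L₂ = 8.231 × 10^-5

d₁ = 1/p₁ = 1/0.03693″ = 27.078 pc; d₂ = 1/p₂ = 1/0.03397″ = 29.438 pc.
M₁ = m₁ − 5 log₁₀ d₁ + 5 = 10.04 − 7.1631 + 5 = 7.8769.
M₂ = 0.01 − 7.3445 + 5 = -2.3345.
L₁/L₂ = 10^(0.4(M₂ − M₁)) = 10^(0.4 × (-10.2114)) = 10^(-4.08456) = 0.000082308.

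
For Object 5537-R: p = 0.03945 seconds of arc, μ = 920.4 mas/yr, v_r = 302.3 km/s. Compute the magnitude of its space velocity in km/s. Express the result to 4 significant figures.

d = 1/p = 1/0.03945″ = 25.349 pc.
μ = 920.4 mas/yr = 0.9204 ″/yr.
v_t = 4.740 μ d = 4.740 × 0.9204 × 25.349 = 110.59 km/s.
v = √(v_r² + v_t²) = √(302.3² + 110.59²) = √103615 = 321.89 km/s.

321.9 km/s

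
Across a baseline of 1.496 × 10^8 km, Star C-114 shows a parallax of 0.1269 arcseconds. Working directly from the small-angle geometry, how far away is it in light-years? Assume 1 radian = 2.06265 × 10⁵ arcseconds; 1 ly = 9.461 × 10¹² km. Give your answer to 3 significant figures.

θ = 0.1269″ = 0.1269/206265 = 6.1523 × 10^-7 rad.
d = B/θ = (1.496 × 10^8) / (6.1523 × 10^-7) = 2.4316 × 10^14 km = (2.4316 × 10^14) / (9.461 × 10^12) ly = 25.701 ly.

25.7 ly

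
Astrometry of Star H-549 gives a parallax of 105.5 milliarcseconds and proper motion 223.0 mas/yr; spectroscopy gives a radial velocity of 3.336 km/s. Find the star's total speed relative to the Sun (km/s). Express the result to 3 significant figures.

10.6 km/s

d = 1/p = 1/0.1055″ = 9.4787 pc.
μ = 223.0 mas/yr = 0.2230 ″/yr.
v_t = 4.740 μ d = 4.740 × 0.2230 × 9.4787 = 10.019 km/s.
v = √(v_r² + v_t²) = √(3.336² + 10.019²) = √111.509 = 10.56 km/s.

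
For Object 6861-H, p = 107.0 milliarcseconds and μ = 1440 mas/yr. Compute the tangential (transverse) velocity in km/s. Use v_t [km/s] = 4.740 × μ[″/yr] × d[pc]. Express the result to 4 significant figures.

63.79 km/s

d = 1/p = 1/0.1070″ = 9.3458 pc.
μ = 1440 mas/yr = 1.44 ″/yr.
v_t = 4.74 × μ × d = 4.74 × 1.44 × 9.3458 = 63.791 km/s.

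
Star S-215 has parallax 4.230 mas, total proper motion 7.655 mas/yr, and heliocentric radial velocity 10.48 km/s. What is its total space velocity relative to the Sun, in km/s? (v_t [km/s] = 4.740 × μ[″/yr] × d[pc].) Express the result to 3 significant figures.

d = 1/p = 1/0.004230″ = 236.41 pc.
μ = 7.655 mas/yr = 0.007655 ″/yr.
v_t = 4.740 μ d = 4.740 × 0.007655 × 236.41 = 8.5781 km/s.
v = √(v_r² + v_t²) = √(10.48² + 8.5781²) = √183.414 = 13.543 km/s.

13.5 km/s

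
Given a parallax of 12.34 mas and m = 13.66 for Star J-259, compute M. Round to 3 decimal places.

M = 9.117

d = 1/p = 1/0.01234″ = 81.037 pc.
m − M = 5 log₁₀(81.037) − 5 = 9.5434 − 5 = 4.5434.
M = m − (m − M) = 13.66 − 4.5434 = 9.117.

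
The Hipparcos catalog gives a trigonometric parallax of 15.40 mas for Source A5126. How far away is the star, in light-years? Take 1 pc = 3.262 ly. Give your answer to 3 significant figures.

p = 15.40 mas = 0.01540 arcsec.
d = 1/p = 1/0.01540 = 64.935 pc.
In light-years: 64.935 × 3.262 = 211.82 ly.

212 light years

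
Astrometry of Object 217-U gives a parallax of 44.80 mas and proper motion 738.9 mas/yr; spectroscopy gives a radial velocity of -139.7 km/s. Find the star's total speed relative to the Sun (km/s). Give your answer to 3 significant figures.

d = 1/p = 1/0.04480″ = 22.321 pc.
μ = 738.9 mas/yr = 0.7389 ″/yr.
v_t = 4.740 μ d = 4.740 × 0.7389 × 22.321 = 78.177 km/s.
v = √(v_r² + v_t²) = √((-139.7)² + 78.177²) = √25627.7 = 160.09 km/s.

160 km/s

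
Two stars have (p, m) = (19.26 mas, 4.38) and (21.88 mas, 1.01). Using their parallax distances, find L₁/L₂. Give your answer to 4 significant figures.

L₁/L₂ = 0.05791

d₁ = 1/p₁ = 1/0.01926″ = 51.921 pc; d₂ = 1/p₂ = 1/0.02188″ = 45.704 pc.
M₁ = m₁ − 5 log₁₀ d₁ + 5 = 4.38 − 8.5767 + 5 = 0.8033.
M₂ = 1.01 − 8.2998 + 5 = -2.2898.
L₁/L₂ = 10^(0.4(M₂ − M₁)) = 10^(0.4 × (-3.0931)) = 10^(-1.23724) = 0.057911.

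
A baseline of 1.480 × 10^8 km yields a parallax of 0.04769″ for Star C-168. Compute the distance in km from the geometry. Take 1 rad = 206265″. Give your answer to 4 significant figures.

6.401 × 10^14 km

θ = 0.04769″ = 0.04769/206265 = 2.3121 × 10^-7 rad.
d = B/θ = (1.480 × 10^8) / (2.3121 × 10^-7) = 6.4011 × 10^14 km.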